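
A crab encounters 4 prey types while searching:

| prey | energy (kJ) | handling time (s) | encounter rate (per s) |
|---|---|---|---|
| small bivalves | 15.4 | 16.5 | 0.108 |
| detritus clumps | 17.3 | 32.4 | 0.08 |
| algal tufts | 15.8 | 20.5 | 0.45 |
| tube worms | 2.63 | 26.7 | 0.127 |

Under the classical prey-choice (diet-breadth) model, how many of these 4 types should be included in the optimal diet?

E/h in descending order: small bivalves 0.933, algal tufts 0.771, detritus clumps 0.534, tube worms 0.0985 kJ/s. The optimal diet is the largest prefix of this list for which every included type satisfies E_i/h_i > R on the types above it.
Rate on top 1: 0.5978. algal tufts: 0.771 > 0.5978 → include.
Rate on top 2: 0.7307. detritus clumps: 0.534 < 0.7307 → exclude; stop.
Optimal diet: small bivalves, algal tufts — 2 of 4 types.

2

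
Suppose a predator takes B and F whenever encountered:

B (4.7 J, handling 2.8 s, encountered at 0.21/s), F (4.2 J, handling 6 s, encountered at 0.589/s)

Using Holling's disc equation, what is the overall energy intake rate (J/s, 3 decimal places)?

R = (0.21×4.7 + 0.589×4.2) / (1 + 0.21×2.8 + 0.589×6) = 3.461/5.122 = 0.6757 J/s.

0.676 J/s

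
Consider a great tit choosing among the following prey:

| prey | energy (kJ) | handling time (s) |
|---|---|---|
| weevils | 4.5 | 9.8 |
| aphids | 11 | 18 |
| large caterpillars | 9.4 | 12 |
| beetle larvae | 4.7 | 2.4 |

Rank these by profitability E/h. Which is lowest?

Profitability E/h (kJ/s): weevils = 4.5/9.8 = 0.459, aphids = 11/18 = 0.611, large caterpillars = 9.4/12 = 0.783, beetle larvae = 4.7/2.4 = 1.96.
Ranked: beetle larvae > large caterpillars > aphids > weevils.

weevils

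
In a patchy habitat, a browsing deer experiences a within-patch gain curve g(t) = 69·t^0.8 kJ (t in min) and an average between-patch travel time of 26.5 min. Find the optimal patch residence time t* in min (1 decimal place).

106.0 min

Maximise g(t)/(T+t): set derivative to zero → g'(t)(T+t) = g(t).
g'(t) = 0.8·69·t^-0.2. Setting 0.8·69·t^-0.2 = 69·t^0.8/(26.5+t) gives 0.8(26.5+t) = t, so 0.20·t = 0.8×26.5.
t* = 0.8×26.5/0.20 = 106 min.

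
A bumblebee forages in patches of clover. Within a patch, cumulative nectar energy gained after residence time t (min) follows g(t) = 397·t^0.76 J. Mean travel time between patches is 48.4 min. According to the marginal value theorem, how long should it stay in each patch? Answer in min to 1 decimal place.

153.3 min

Maximise g(t)/(T+t): set derivative to zero → g'(t)(T+t) = g(t).
g'(t) = 0.76·397·t^-0.24. Setting 0.76·397·t^-0.24 = 397·t^0.76/(48.4+t) gives 0.76(48.4+t) = t, so 0.24·t = 0.76×48.4.
t* = 0.76×48.4/0.24 = 153.3 min.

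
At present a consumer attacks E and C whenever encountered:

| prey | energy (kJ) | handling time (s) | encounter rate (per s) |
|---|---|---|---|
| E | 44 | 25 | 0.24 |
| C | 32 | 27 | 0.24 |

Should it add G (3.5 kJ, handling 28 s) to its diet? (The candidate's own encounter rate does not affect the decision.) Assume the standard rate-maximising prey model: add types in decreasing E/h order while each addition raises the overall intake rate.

On E and C alone, R = ΣλE/(1+Σλh) = 18.24/13.48 = 1.353 kJ/s.
G: E/h = 3.5/28 = 0.125 kJ/s.
0.125 < 1.353, so adding G would lower the average — exclude it.

No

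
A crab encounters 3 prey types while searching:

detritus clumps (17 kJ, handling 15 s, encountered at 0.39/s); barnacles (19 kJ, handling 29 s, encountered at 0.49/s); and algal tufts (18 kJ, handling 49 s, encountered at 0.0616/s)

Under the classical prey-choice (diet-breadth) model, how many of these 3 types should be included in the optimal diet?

1

E/h in descending order: detritus clumps 1.13, barnacles 0.655, algal tufts 0.367 kJ/s. The optimal diet is the largest prefix of this list for which every included type satisfies E_i/h_i > R on the types above it.
Rate on top 1: 0.9679. barnacles: 0.655 < 0.9679 → exclude; stop.
Optimal diet: detritus clumps — 1 of 3 types.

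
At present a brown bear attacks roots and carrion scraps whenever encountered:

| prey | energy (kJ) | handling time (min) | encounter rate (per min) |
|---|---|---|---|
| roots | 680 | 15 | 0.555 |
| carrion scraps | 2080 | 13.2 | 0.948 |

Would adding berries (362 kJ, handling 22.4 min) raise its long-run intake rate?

No

Current rate: (0.555×680 + 0.948×2080)/(1 + 0.555×15 + 0.948×13.2) = 107.6 kJ/min.
berries: E/h = 362/22.4 = 16.16 kJ/min.
Since 16.16 < R, time spent handling berries is better spent searching.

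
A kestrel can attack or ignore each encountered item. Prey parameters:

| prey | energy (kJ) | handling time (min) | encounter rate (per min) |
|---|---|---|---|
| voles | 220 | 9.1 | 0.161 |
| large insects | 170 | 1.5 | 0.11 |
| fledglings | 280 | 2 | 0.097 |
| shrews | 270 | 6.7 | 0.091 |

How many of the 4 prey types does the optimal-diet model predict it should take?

3

E/h in descending order: fledglings 140, large insects 113, shrews 40.3, voles 24.2 kJ/min. The optimal diet is the largest prefix of this list for which every included type satisfies E_i/h_i > R on the types above it.
Rate on top 1: 22.75. large insects: 113 > 22.75 → include.
Rate on top 2: 33.75. shrews: 40.3 > 33.75 → include.
Rate on top 3: 35.77. voles: 24.2 < 35.77 → exclude; stop.
Optimal diet: fledglings, large insects, shrews — 3 of 4 types.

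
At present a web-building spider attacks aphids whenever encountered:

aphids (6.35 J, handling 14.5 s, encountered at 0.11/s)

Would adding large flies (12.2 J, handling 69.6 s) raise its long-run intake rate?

Intake rate on the current diet: R = (0.11×6.35) / (1 + 0.11×14.5) = 0.6985/2.595 = 0.2692 J/s.
large flies: E/h = 12.2/69.6 = 0.1753 J/s.
Since 0.1753 < R, time spent handling large flies is better spent searching.

No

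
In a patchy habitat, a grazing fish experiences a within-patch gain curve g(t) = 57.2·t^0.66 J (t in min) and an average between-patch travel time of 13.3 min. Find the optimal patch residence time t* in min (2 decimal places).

25.82 min

Optimal t* satisfies g'(t*) = g(t*)/(T + t*).
g'(t) = 0.66·57.2·t^-0.34. Setting 0.66·57.2·t^-0.34 = 57.2·t^0.66/(13.3+t) gives 0.66(13.3+t) = t, so 0.34·t = 0.66×13.3.
t* = 0.66×13.3/0.34 = 25.82 min.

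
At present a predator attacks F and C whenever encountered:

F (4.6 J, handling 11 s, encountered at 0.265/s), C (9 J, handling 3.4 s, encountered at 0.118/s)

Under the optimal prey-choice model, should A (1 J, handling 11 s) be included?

No

On F and C alone, R = ΣλE/(1+Σλh) = 2.281/4.316 = 0.5285 J/s.
Profitability of A: 1/11 = 0.09091 J/s.
Since 0.09091 < R, time spent handling A is better spent searching.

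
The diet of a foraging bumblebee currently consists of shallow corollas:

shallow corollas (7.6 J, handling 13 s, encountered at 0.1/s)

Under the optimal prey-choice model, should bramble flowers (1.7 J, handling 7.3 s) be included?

No

On shallow corollas alone, R = ΣλE/(1+Σλh) = 0.76/2.3 = 0.3304 J/s.
bramble flowers: E/h = 1.7/7.3 = 0.2329 J/s.
0.2329 < 0.3304, so adding bramble flowers would lower the average — exclude it.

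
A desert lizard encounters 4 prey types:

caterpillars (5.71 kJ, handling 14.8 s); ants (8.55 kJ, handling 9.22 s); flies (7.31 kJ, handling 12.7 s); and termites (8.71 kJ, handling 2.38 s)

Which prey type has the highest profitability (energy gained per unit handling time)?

termites

Profitability E/h (kJ/s): caterpillars = 5.71/14.8 = 0.386, ants = 8.55/9.22 = 0.927, flies = 7.31/12.7 = 0.576, termites = 8.71/2.38 = 3.66.
Ranked: termites > ants > flies > caterpillars.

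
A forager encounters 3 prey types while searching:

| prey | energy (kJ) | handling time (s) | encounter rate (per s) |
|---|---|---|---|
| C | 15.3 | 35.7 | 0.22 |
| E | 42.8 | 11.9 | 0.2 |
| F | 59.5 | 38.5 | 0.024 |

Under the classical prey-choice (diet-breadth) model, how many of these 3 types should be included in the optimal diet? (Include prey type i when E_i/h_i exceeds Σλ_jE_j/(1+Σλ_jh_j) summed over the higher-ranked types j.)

E/h in descending order: E 3.6, F 1.55, C 0.429 kJ/s. The optimal diet is the largest prefix of this list for which every included type satisfies E_i/h_i > R on the types above it.
Rate on top 1: 2.533. F: 1.55 < 2.533 → exclude; stop.
Optimal diet: E — 1 of 3 types.

1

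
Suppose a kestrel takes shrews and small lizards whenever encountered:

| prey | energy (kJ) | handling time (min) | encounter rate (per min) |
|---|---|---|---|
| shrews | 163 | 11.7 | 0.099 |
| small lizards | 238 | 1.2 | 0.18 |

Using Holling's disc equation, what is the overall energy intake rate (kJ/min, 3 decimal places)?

24.840 kJ/min

R = (0.099×163 + 0.18×238) / (1 + 0.099×11.7 + 0.18×1.2) = 58.98/2.374 = 24.84 kJ/min.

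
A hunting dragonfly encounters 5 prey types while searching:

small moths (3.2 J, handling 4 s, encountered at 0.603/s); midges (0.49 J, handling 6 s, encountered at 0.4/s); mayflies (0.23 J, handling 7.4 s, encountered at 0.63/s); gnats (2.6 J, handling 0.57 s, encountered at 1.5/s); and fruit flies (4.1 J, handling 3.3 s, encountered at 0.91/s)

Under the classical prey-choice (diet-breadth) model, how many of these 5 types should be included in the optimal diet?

Rank by E/h (J/s): gnats 4.56, fruit flies 1.24, small moths 0.8, midges 0.0817, mayflies 0.0311. Include each in turn until the next type's E/h falls below the running intake rate.
Rate on top 1: 2.102. fruit flies: 1.24 < 2.102 → exclude; stop.
Optimal diet: gnats — 1 of 5 types.

1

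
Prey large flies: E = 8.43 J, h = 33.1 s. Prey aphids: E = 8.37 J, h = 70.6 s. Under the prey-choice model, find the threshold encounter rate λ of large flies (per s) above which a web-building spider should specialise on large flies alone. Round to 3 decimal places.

0.026 per s

Drop aphids once their profitability E₂/h₂ falls below the rate achievable on large flies alone: E₂/h₂ = λE₁/(1 + λh₁).
Solve for λ: λE₁h₂ = E₂(1 + λh₁) → λ(E₁h₂ − E₂h₁) = E₂ → λ = E₂/(E₁h₂ − E₂h₁).
λ = 8.37/(8.43×70.6 − 8.37×33.1) = 8.37/318.1 = 0.02631 per s.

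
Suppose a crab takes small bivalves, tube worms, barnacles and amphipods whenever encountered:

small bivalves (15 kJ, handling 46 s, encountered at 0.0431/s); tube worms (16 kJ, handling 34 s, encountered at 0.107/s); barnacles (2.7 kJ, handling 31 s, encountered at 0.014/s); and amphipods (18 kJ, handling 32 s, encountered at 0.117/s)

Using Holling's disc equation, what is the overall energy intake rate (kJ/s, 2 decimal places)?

0.42 kJ/s

R = (0.0431×15 + 0.107×16 + 0.014×2.7 + 0.117×18) / (1 + 0.0431×46 + 0.107×34 + 0.014×31 + 0.117×32) = 4.502/10.8 = 0.4169 kJ/s.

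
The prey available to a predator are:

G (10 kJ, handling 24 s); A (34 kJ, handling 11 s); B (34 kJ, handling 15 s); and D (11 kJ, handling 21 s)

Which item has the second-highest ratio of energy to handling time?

B

Profitability E/h (kJ/s): G = 10/24 = 0.417, A = 34/11 = 3.09, B = 34/15 = 2.27, D = 11/21 = 0.524.
Ranked: A > B > D > G.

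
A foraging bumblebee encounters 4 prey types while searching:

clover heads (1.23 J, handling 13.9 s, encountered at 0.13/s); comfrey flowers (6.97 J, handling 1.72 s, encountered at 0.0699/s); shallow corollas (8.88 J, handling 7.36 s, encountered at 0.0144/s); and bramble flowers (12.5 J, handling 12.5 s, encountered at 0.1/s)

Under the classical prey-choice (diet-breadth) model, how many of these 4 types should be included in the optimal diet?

Profitabilities (E/h, J/s): comfrey flowers 4.05, shallow corollas 1.21, bramble flowers 1, clover heads 0.0885. Add prey in this order while the next type's profitability exceeds the intake rate on those already taken.
Rate on top 1: 0.4349. shallow corollas: 1.21 > 0.4349 → include.
Rate on top 2: 0.5016. bramble flowers: 1 > 0.5016 → include.
Rate on top 3: 0.7532. clover heads: 0.0885 < 0.7532 → exclude; stop.
Optimal diet: comfrey flowers, shallow corollas, bramble flowers — 3 of 4 types.

3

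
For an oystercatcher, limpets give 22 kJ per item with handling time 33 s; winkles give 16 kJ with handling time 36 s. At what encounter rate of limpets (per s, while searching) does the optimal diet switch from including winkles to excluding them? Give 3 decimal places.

0.061 per s

At the threshold, the rate on limpets alone equals the profitability of winkles: λ·22/(1 + λ·33) = 16/36 = 0.4444.
Rearranging, λ(22 − 0.4444×33) = 0.4444, so λ = 0.4444/7.333 = 0.06061 per s.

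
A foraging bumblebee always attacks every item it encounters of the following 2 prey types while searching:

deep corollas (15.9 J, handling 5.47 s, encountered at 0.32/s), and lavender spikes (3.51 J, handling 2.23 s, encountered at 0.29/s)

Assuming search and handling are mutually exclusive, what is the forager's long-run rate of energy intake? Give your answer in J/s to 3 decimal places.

1.797 J/s

Energy encountered per unit search time: 0.32×15.9 + 0.29×3.51 = 6.106 J/s.
Handling time per unit search time: 0.32×5.47 + 0.29×2.23 = 2.397.
Rate = 6.106/(1 + 2.397) = 1.797 J/s.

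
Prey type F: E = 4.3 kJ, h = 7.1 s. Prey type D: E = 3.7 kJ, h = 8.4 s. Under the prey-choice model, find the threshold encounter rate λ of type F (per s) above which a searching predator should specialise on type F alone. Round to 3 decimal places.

0.376 per s

Drop type D once their profitability E₂/h₂ falls below the rate achievable on type F alone: E₂/h₂ = λE₁/(1 + λh₁).
Solve for λ: λE₁h₂ = E₂(1 + λh₁) → λ(E₁h₂ − E₂h₁) = E₂ → λ = E₂/(E₁h₂ − E₂h₁).
λ = 3.7/(4.3×8.4 − 3.7×7.1) = 3.7/9.85 = 0.3756 per s.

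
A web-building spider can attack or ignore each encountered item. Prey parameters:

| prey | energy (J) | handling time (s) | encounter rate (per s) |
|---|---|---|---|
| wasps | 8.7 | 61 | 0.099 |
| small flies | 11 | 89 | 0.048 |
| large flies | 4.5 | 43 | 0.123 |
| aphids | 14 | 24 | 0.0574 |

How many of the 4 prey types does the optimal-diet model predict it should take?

1

E/h in descending order: aphids 0.583, wasps 0.143, small flies 0.124, large flies 0.105 J/s. The optimal diet is the largest prefix of this list for which every included type satisfies E_i/h_i > R on the types above it.
Rate on top 1: 0.338. wasps: 0.143 < 0.338 → exclude; stop.
Optimal diet: aphids — 1 of 4 types.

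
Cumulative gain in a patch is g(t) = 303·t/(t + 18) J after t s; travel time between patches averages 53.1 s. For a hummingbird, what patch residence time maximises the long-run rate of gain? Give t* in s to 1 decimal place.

30.9 s

Optimal t* satisfies g'(t*) = g(t*)/(T + t*).
g'(t) = 303·18/(t + 18)². Setting 303·18/(t+18)² = 303t/[(t+18)(53.1+t)] gives 18(53.1+t) = t(t+18), so t² = 18×53.1 = 955.8.
t* = √955.8 = 30.92 s.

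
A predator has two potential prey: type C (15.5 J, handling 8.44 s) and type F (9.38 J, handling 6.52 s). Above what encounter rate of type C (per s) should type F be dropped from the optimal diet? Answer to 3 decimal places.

0.428 per s

At the threshold, the rate on type C alone equals the profitability of type F: λ·15.5/(1 + λ·8.44) = 9.38/6.52 = 1.439.
Rearranging, λ(15.5 − 1.439×8.44) = 1.439, so λ = 1.439/3.358 = 0.4285 per s.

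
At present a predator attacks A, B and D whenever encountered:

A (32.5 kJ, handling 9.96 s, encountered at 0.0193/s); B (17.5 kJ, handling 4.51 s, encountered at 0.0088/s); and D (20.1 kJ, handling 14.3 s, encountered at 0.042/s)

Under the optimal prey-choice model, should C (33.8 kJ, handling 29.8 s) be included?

Yes

On A, B and D alone, R = ΣλE/(1+Σλh) = 1.625/1.833 = 0.887 kJ/s.
C: E/h = 33.8/29.8 = 1.134 kJ/s.
Since 1.134 > R, including C increases the long-run rate.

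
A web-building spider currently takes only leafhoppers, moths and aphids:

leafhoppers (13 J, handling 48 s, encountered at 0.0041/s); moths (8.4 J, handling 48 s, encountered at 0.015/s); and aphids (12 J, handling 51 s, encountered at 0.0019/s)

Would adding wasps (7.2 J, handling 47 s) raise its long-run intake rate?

Yes

Intake rate on the current diet: R = (0.0041×13 + 0.015×8.4 + 0.0019×12) / (1 + 0.0041×48 + 0.015×48 + 0.0019×51) = 0.2021/2.014 = 0.1004 J/s.
wasps: E/h = 7.2/47 = 0.1532 J/s.
0.1532 > 0.1004, so adding wasps raises the average — include it.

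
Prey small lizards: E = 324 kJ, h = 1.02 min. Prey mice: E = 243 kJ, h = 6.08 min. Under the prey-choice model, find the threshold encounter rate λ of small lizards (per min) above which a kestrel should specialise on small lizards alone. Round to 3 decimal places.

Drop mice once their profitability E₂/h₂ falls below the rate achievable on small lizards alone: E₂/h₂ = λE₁/(1 + λh₁).
Solve for λ: λE₁h₂ = E₂(1 + λh₁) → λ(E₁h₂ − E₂h₁) = E₂ → λ = E₂/(E₁h₂ − E₂h₁).
λ = 243/(324×6.08 − 243×1.02) = 243/1722 = 0.1411 per min.

0.141 per min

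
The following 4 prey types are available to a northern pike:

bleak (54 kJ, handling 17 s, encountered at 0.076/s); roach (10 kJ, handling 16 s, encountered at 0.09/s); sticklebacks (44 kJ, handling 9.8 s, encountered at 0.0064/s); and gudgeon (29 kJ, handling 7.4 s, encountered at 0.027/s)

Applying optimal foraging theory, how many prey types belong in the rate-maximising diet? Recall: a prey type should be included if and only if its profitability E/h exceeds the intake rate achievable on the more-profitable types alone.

3

E/h in descending order: sticklebacks 4.49, gudgeon 3.92, bleak 3.18, roach 0.625 kJ/s. The optimal diet is the largest prefix of this list for which every included type satisfies E_i/h_i > R on the types above it.
Rate on top 1: 0.265. gudgeon: 3.92 > 0.265 → include.
Rate on top 2: 0.8432. bleak: 3.18 > 0.8432 → include.
Rate on top 3: 2.023. roach: 0.625 < 2.023 → exclude; stop.
Optimal diet: sticklebacks, gudgeon, bleak — 3 of 4 types.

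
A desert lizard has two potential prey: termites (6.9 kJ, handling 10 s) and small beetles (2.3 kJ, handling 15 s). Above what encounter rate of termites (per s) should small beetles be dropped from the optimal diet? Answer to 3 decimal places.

0.029 per s

At the threshold, the rate on termites alone equals the profitability of small beetles: λ·6.9/(1 + λ·10) = 2.3/15 = 0.1533.
Rearranging, λ(6.9 − 0.1533×10) = 0.1533, so λ = 0.1533/5.367 = 0.02857 per s.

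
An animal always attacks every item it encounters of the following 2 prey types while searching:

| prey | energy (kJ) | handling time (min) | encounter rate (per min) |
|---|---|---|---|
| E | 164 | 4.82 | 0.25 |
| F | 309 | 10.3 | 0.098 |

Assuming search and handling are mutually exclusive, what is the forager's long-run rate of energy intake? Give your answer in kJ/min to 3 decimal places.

22.176 kJ/min

R = (0.25×164 + 0.098×309) / (1 + 0.25×4.82 + 0.098×10.3) = 71.28/3.214 = 22.18 kJ/min.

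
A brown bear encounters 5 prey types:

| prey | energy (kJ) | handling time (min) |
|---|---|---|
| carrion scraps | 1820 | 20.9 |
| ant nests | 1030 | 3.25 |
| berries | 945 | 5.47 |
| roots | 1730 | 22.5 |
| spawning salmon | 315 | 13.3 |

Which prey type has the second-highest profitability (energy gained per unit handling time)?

berries

In descending order of E/h:
ant nests: 1030/3.25 = 317 kJ/min
berries: 945/5.47 = 173 kJ/min
carrion scraps: 1820/20.9 = 87.1 kJ/min
roots: 1730/22.5 = 76.9 kJ/min
spawning salmon: 315/13.3 = 23.7 kJ/min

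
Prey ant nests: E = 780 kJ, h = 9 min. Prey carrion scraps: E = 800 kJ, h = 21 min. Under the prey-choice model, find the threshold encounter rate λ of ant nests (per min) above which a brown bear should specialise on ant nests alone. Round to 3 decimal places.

The zero-one rule: include carrion scraps iff E₂/h₂ > λE₁/(1+λh₁). Equality gives the switch point.
λE₁h₂ = E₂ + λE₂h₁ ⇒ λ = E₂/(E₁h₂ − E₂h₁) = 800/(1.638e+04 − 7200) = 0.08715 per min.

0.087 per min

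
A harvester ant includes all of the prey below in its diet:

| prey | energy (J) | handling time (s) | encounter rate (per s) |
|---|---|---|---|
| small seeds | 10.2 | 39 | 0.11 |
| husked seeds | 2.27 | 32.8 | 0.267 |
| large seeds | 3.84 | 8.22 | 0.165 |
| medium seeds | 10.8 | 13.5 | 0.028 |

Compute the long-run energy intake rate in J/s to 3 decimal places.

0.169 J/s

R = Σλ_iE_i / (1 + Σλ_ih_i)
Numerator: 0.11×10.2 + 0.267×2.27 + 0.165×3.84 + 0.028×10.8 = 2.664
Denominator: 1 + 0.11×39 + 0.267×32.8 + 0.165×8.22 + 0.028×13.5 = 15.78
R = 2.664/15.78 = 0.1688 J/s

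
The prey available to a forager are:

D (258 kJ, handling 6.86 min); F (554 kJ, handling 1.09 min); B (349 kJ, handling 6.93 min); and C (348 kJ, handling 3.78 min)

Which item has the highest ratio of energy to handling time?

F

Profitability E/h (kJ/min): D = 258/6.86 = 37.6, F = 554/1.09 = 508, B = 349/6.93 = 50.4, C = 348/3.78 = 92.1.
Ranked: F > C > B > D.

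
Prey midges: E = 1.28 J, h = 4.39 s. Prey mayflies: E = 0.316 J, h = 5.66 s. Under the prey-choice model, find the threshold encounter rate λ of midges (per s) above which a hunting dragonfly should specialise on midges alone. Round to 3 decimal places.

At the threshold, the rate on midges alone equals the profitability of mayflies: λ·1.28/(1 + λ·4.39) = 0.316/5.66 = 0.05583.
Rearranging, λ(1.28 − 0.05583×4.39) = 0.05583, so λ = 0.05583/1.035 = 0.05395 per s.

0.054 per s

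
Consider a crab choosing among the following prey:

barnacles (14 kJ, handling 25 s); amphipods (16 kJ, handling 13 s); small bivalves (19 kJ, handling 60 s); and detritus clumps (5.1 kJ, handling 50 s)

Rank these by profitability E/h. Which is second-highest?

In descending order of E/h:
amphipods: 16/13 = 1.23 kJ/s
barnacles: 14/25 = 0.56 kJ/s
small bivalves: 19/60 = 0.317 kJ/s
detritus clumps: 5.1/50 = 0.102 kJ/s

barnacles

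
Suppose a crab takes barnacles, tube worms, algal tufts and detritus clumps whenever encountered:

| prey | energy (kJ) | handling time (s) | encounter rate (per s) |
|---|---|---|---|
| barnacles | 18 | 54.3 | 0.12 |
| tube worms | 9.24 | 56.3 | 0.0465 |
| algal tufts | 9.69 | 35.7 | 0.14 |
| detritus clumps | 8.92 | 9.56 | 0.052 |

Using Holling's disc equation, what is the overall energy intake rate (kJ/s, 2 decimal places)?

R = (0.12×18 + 0.0465×9.24 + 0.14×9.69 + 0.052×8.92) / (1 + 0.12×54.3 + 0.0465×56.3 + 0.14×35.7 + 0.052×9.56) = 4.41/15.63 = 0.2822 kJ/s.

0.28 kJ/s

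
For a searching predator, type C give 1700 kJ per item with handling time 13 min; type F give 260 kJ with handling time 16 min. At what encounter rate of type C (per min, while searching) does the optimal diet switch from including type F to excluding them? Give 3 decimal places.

At the threshold, the rate on type C alone equals the profitability of type F: λ·1700/(1 + λ·13) = 260/16 = 16.25.
Rearranging, λ(1700 − 16.25×13) = 16.25, so λ = 16.25/1489 = 0.01092 per min.

0.011 per min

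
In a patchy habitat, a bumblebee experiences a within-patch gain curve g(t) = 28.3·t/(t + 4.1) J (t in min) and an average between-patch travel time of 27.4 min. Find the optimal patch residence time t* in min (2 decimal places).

10.60 min

Optimal t* satisfies g'(t*) = g(t*)/(T + t*).
g'(t) = 28.3·4.1/(t + 4.1)². Setting 28.3·4.1/(t+4.1)² = 28.3t/[(t+4.1)(27.4+t)] gives 4.1(27.4+t) = t(t+4.1), so t² = 4.1×27.4 = 112.3.
t* = √112.3 = 10.6 min.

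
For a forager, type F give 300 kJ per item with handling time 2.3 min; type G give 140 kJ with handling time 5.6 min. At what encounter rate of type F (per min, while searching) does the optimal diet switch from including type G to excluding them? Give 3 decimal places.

0.103 per min

At the threshold, the rate on type F alone equals the profitability of type G: λ·300/(1 + λ·2.3) = 140/5.6 = 25.
Rearranging, λ(300 − 25×2.3) = 25, so λ = 25/242.5 = 0.1031 per min.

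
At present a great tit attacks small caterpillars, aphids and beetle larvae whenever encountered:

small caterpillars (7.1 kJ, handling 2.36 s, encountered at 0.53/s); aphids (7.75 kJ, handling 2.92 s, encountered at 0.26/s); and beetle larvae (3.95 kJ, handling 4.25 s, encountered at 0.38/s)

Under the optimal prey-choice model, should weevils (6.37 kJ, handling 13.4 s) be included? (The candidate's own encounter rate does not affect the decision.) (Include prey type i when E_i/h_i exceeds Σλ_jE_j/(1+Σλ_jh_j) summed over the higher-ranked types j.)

Current rate: (0.53×7.1 + 0.26×7.75 + 0.38×3.95)/(1 + 0.53×2.36 + 0.26×2.92 + 0.38×4.25) = 1.574 kJ/s.
Profitability of weevils: 6.37/13.4 = 0.4754 kJ/s.
0.4754 < 1.574, so adding weevils would lower the average — exclude it.

No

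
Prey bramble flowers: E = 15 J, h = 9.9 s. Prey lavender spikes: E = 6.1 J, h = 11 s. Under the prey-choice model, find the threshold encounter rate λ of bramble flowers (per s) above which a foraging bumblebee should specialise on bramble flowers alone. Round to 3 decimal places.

0.058 per s

At the threshold, the rate on bramble flowers alone equals the profitability of lavender spikes: λ·15/(1 + λ·9.9) = 6.1/11 = 0.5545.
Rearranging, λ(15 − 0.5545×9.9) = 0.5545, so λ = 0.5545/9.51 = 0.05831 per s.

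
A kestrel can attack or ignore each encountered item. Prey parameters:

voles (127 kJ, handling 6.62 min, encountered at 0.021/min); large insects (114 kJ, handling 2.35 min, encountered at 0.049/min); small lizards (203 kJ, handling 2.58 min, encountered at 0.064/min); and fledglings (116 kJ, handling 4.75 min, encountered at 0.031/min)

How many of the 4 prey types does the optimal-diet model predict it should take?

4

E/h in descending order: small lizards 78.7, large insects 48.5, fledglings 24.4, voles 19.2 kJ/min. The optimal diet is the largest prefix of this list for which every included type satisfies E_i/h_i > R on the types above it.
Rate on top 1: 11.15. large insects: 48.5 > 11.15 → include.
Rate on top 2: 14.51. fledglings: 24.4 > 14.51 → include.
Rate on top 3: 15.53. voles: 19.2 > 15.53 → include.
Optimal diet: small lizards, large insects, fledglings, voles — 4 of 4 types.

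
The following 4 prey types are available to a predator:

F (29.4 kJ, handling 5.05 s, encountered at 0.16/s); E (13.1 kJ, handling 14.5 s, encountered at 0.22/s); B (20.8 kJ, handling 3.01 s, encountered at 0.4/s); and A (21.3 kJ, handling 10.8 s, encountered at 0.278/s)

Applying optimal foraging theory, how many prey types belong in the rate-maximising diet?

2

E/h in descending order: B 6.91, F 5.82, A 1.97, E 0.903 kJ/s. The optimal diet is the largest prefix of this list for which every included type satisfies E_i/h_i > R on the types above it.
Rate on top 1: 3.775. F: 5.82 > 3.775 → include.
Rate on top 2: 4.324. A: 1.97 < 4.324 → exclude; stop.
Optimal diet: B, F — 2 of 4 types.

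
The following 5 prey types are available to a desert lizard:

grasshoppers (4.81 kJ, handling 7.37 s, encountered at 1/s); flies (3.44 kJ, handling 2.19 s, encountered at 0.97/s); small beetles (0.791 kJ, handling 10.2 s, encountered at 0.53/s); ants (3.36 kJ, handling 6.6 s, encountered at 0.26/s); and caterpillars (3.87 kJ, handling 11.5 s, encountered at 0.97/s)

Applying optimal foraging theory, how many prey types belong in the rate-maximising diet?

1

E/h in descending order: flies 1.57, grasshoppers 0.653, ants 0.509, caterpillars 0.337, small beetles 0.0775 kJ/s. The optimal diet is the largest prefix of this list for which every included type satisfies E_i/h_i > R on the types above it.
Rate on top 1: 1.068. grasshoppers: 0.653 < 1.068 → exclude; stop.
Optimal diet: flies — 1 of 5 types.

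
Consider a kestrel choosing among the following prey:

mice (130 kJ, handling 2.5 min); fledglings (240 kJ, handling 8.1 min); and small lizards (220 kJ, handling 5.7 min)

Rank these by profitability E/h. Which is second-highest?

In descending order of E/h:
mice: 130/2.5 = 52 kJ/min
small lizards: 220/5.7 = 38.6 kJ/min
fledglings: 240/8.1 = 29.6 kJ/min

small lizards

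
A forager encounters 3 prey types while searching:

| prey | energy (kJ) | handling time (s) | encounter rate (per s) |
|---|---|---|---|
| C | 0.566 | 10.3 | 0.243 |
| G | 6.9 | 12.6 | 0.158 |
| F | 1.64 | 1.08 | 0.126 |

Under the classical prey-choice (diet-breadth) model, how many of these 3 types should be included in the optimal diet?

E/h in descending order: F 1.52, G 0.548, C 0.055 kJ/s. The optimal diet is the largest prefix of this list for which every included type satisfies E_i/h_i > R on the types above it.
Rate on top 1: 0.1819. G: 0.548 > 0.1819 → include.
Rate on top 2: 0.4147. C: 0.055 < 0.4147 → exclude; stop.
Optimal diet: F, G — 2 of 3 types.

2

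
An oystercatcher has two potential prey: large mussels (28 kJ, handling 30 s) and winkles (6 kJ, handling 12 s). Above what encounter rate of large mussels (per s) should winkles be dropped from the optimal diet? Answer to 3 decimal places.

0.038 per s

The zero-one rule: include winkles iff E₂/h₂ > λE₁/(1+λh₁). Equality gives the switch point.
λE₁h₂ = E₂ + λE₂h₁ ⇒ λ = E₂/(E₁h₂ − E₂h₁) = 6/(336 − 180) = 0.03846 per s.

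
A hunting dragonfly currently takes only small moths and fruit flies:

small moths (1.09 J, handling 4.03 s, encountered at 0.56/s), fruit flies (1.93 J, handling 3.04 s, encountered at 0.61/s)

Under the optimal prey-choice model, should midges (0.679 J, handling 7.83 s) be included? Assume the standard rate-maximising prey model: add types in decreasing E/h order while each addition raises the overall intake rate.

Current rate: (0.56×1.09 + 0.61×1.93)/(1 + 0.56×4.03 + 0.61×3.04) = 0.3498 J/s.
Profitability of midges: 0.679/7.83 = 0.08672 J/s.
Since 0.08672 < R, time spent handling midges is better spent searching.

No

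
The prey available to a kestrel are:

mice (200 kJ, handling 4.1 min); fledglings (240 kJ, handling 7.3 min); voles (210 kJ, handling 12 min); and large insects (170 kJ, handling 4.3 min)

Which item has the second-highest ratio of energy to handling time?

large insects

Profitability E/h (kJ/min): mice = 200/4.1 = 48.8, fledglings = 240/7.3 = 32.9, voles = 210/12 = 17.5, large insects = 170/4.3 = 39.5.
Ranked: mice > large insects > fledglings > voles.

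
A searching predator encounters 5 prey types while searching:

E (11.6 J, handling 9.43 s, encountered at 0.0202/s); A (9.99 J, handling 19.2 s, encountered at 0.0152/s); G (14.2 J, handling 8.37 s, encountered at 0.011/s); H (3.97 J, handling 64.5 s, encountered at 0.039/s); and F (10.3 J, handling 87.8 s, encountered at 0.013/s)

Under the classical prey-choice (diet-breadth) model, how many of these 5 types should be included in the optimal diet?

Rank by E/h (J/s): G 1.7, E 1.23, A 0.52, F 0.117, H 0.0616. Include each in turn until the next type's E/h falls below the running intake rate.
Rate on top 1: 0.143. E: 1.23 > 0.143 → include.
Rate on top 2: 0.3045. A: 0.52 > 0.3045 → include.
Rate on top 3: 0.3445. F: 0.117 < 0.3445 → exclude; stop.
Optimal diet: G, E, A — 3 of 5 types.

3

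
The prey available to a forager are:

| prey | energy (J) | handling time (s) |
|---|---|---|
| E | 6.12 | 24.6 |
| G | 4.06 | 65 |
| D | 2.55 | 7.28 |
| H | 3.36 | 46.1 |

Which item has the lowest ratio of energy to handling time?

G

In descending order of E/h:
D: 2.55/7.28 = 0.35 J/s
E: 6.12/24.6 = 0.249 J/s
H: 3.36/46.1 = 0.0729 J/s
G: 4.06/65 = 0.0625 J/s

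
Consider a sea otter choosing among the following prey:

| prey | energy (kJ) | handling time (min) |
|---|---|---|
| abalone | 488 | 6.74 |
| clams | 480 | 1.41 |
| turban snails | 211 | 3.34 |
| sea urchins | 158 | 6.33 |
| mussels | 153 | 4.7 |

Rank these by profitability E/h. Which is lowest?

sea urchins

In descending order of E/h:
clams: 480/1.41 = 340 kJ/min
abalone: 488/6.74 = 72.4 kJ/min
turban snails: 211/3.34 = 63.2 kJ/min
mussels: 153/4.7 = 32.6 kJ/min
sea urchins: 158/6.33 = 25 kJ/min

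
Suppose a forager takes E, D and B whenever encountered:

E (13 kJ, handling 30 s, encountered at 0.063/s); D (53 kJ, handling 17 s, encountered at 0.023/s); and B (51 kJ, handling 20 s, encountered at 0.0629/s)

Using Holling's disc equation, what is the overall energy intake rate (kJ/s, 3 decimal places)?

1.156 kJ/s

R = (0.063×13 + 0.023×53 + 0.0629×51) / (1 + 0.063×30 + 0.023×17 + 0.0629×20) = 5.246/4.539 = 1.156 kJ/s.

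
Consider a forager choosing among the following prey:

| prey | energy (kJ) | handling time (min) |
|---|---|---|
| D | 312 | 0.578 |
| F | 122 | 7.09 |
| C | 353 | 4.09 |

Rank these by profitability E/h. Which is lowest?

F

Profitability E/h (kJ/min): D = 312/0.578 = 540, F = 122/7.09 = 17.2, C = 353/4.09 = 86.3.
Ranked: D > C > F.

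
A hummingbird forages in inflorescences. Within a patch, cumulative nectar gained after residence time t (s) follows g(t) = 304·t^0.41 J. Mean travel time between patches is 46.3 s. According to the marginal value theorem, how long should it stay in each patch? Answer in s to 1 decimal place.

32.2 s

Optimal t* satisfies g'(t*) = g(t*)/(T + t*).
g'(t) = 0.41·304·t^-0.59. Setting 0.41·304·t^-0.59 = 304·t^0.41/(46.3+t) gives 0.41(46.3+t) = t, so 0.59·t = 0.41×46.3.
t* = 0.41×46.3/0.59 = 32.17 s.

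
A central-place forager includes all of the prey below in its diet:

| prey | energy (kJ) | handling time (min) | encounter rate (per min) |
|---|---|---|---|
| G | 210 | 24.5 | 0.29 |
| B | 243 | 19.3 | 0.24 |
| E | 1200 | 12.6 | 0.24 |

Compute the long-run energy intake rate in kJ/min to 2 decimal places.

R = (0.29×210 + 0.24×243 + 0.24×1200) / (1 + 0.29×24.5 + 0.24×19.3 + 0.24×12.6) = 407.2/15.76 = 25.84 kJ/min.

25.84 kJ/min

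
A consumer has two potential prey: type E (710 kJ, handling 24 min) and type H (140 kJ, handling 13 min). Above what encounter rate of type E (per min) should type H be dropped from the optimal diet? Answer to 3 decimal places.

Drop type H once their profitability E₂/h₂ falls below the rate achievable on type E alone: E₂/h₂ = λE₁/(1 + λh₁).
Solve for λ: λE₁h₂ = E₂(1 + λh₁) → λ(E₁h₂ − E₂h₁) = E₂ → λ = E₂/(E₁h₂ − E₂h₁).
λ = 140/(710×13 − 140×24) = 140/5870 = 0.02385 per min.

0.024 per min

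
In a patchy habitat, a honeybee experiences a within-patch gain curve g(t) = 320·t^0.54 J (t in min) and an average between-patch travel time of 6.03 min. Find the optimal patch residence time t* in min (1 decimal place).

Maximise g(t)/(T+t): set derivative to zero → g'(t)(T+t) = g(t).
g'(t) = 0.54·320·t^-0.46. Setting 0.54·320·t^-0.46 = 320·t^0.54/(6.03+t) gives 0.54(6.03+t) = t, so 0.46·t = 0.54×6.03.
t* = 0.54×6.03/0.46 = 7.079 min.

7.1 min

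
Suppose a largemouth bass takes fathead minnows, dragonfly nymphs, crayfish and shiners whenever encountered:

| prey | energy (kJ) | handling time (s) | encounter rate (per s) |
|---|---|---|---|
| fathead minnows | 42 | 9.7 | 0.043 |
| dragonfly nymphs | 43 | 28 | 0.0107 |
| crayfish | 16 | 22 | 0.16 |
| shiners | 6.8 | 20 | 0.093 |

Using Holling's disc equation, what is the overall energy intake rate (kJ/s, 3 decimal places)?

0.769 kJ/s

Energy encountered per unit search time: 0.043×42 + 0.0107×43 + 0.16×16 + 0.093×6.8 = 5.458 kJ/s.
Handling time per unit search time: 0.043×9.7 + 0.0107×28 + 0.16×22 + 0.093×20 = 6.097.
Rate = 5.458/(1 + 6.097) = 0.7692 kJ/s.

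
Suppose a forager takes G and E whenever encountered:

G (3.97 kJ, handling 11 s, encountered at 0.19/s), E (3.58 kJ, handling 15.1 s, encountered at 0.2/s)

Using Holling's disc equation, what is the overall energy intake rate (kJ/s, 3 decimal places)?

0.241 kJ/s

R = (0.19×3.97 + 0.2×3.58) / (1 + 0.19×11 + 0.2×15.1) = 1.47/6.11 = 0.2406 kJ/s.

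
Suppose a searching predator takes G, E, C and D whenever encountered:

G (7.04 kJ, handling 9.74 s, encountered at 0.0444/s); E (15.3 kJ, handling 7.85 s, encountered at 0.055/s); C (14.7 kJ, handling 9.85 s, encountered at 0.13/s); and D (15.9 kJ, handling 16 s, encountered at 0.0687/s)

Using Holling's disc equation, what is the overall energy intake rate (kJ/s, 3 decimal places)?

0.980 kJ/s

R = (0.0444×7.04 + 0.055×15.3 + 0.13×14.7 + 0.0687×15.9) / (1 + 0.0444×9.74 + 0.055×7.85 + 0.13×9.85 + 0.0687×16) = 4.157/4.244 = 0.9796 kJ/s.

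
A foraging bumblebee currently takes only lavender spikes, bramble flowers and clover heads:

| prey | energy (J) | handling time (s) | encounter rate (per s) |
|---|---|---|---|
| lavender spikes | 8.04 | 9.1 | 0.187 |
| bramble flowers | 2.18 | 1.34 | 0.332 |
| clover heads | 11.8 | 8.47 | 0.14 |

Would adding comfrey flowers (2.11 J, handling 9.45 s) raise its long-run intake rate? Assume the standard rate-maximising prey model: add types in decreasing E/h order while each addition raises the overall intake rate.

Current rate: (0.187×8.04 + 0.332×2.18 + 0.14×11.8)/(1 + 0.187×9.1 + 0.332×1.34 + 0.14×8.47) = 0.8954 J/s.
comfrey flowers: E/h = 2.11/9.45 = 0.2233 J/s.
0.2233 < 0.8954, so adding comfrey flowers would lower the average — exclude it.

No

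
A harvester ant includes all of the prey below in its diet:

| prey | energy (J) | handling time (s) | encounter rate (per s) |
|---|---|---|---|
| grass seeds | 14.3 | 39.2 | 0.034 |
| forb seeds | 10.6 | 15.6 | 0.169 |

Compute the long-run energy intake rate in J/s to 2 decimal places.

0.46 J/s

Energy encountered per unit search time: 0.034×14.3 + 0.169×10.6 = 2.278 J/s.
Handling time per unit search time: 0.034×39.2 + 0.169×15.6 = 3.969.
Rate = 2.278/(1 + 3.969) = 0.4583 J/s.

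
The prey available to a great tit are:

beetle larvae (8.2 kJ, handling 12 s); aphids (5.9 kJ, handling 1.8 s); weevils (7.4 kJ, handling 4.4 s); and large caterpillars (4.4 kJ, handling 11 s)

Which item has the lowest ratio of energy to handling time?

large caterpillars

In descending order of E/h:
aphids: 5.9/1.8 = 3.28 kJ/s
weevils: 7.4/4.4 = 1.68 kJ/s
beetle larvae: 8.2/12 = 0.683 kJ/s
large caterpillars: 4.4/11 = 0.4 kJ/s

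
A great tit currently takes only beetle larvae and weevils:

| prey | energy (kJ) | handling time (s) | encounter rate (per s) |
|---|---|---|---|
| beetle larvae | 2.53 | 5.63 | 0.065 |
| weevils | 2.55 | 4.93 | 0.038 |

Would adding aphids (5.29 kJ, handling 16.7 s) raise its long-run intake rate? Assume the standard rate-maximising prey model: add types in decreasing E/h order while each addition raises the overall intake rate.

Yes

On beetle larvae and weevils alone, R = ΣλE/(1+Σλh) = 0.2613/1.553 = 0.1683 kJ/s.
Profitability of aphids: 5.29/16.7 = 0.3168 kJ/s.
Since 0.3168 > R, including aphids increases the long-run rate.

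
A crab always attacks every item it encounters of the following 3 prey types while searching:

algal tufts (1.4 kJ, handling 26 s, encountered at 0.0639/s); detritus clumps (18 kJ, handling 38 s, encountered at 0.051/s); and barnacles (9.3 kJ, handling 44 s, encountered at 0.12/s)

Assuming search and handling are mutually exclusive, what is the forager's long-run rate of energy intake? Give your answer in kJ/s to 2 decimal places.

R = Σλ_iE_i / (1 + Σλ_ih_i)
Numerator: 0.0639×1.4 + 0.051×18 + 0.12×9.3 = 2.123
Denominator: 1 + 0.0639×26 + 0.051×38 + 0.12×44 = 9.879
R = 2.123/9.879 = 0.2149 kJ/s

0.21 kJ/s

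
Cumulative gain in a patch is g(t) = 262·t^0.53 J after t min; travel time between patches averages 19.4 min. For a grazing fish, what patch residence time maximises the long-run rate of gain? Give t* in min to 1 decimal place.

21.9 min

Maximise g(t)/(T+t): set derivative to zero → g'(t)(T+t) = g(t).
g'(t) = 0.53·262·t^-0.47. Setting 0.53·262·t^-0.47 = 262·t^0.53/(19.4+t) gives 0.53(19.4+t) = t, so 0.47·t = 0.53×19.4.
t* = 0.53×19.4/0.47 = 21.88 min.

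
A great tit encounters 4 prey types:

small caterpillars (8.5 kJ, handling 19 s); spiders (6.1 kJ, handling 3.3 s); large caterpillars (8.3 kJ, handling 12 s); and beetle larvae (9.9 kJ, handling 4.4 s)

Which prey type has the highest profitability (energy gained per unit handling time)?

Profitability E/h (kJ/s): small caterpillars = 8.5/19 = 0.447, spiders = 6.1/3.3 = 1.85, large caterpillars = 8.3/12 = 0.692, beetle larvae = 9.9/4.4 = 2.25.
Ranked: beetle larvae > spiders > large caterpillars > small caterpillars.

beetle larvae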